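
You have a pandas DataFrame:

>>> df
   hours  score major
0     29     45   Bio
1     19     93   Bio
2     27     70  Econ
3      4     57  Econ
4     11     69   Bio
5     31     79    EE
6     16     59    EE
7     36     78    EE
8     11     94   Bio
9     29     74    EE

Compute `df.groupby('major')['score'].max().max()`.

94

group by major, max of score:
major
Bio     94
EE      79
Econ    70
Name: score, dtype: int64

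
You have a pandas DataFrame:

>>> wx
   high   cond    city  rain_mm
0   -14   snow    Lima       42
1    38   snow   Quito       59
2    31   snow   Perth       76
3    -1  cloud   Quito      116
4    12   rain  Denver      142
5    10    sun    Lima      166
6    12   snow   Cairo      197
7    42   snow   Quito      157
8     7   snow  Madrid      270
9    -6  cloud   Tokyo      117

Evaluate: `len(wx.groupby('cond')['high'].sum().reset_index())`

4

group by cond, sum of high:
cond
cloud     -7
rain      12
snow     116
sun       10
Name: high, dtype: int64
reset_index():
    cond  high
0  cloud    -7
1   rain    12
2   snow   116
3    sun    10
Taking the number of rows gives 4.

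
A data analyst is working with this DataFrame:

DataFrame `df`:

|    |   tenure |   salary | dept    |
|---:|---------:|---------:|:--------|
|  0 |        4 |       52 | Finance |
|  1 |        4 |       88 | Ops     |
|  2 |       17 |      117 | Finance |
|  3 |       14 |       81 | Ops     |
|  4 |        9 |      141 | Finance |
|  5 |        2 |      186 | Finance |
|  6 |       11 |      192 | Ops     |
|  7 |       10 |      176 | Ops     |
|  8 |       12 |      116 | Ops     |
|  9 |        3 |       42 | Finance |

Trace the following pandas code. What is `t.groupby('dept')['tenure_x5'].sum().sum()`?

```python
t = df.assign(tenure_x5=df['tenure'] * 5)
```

add column tenure_x5 = df['tenure'] * 5:
   tenure  salary     dept  tenure_x5
0       4      52  Finance         20
1       4      88      Ops         20
2      17     117  Finance         85
3      14      81      Ops         70
4       9     141  Finance         45
5       2     186  Finance         10
6      11     192      Ops         55
7      10     176      Ops         50
8      12     116      Ops         60
9       3      42  Finance         15
group by dept, sum of tenure_x5:
dept
Finance    175
Ops        255
Name: tenure_x5, dtype: int64
Then the sum of the resulting series: 430

430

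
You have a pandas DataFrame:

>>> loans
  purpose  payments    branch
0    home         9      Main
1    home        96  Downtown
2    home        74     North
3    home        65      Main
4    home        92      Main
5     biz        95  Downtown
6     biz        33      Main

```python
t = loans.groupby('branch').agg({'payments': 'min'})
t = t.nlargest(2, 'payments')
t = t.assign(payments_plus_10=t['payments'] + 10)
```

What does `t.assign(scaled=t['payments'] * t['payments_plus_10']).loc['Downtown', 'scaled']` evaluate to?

group by branch, min of payments:
          payments
branch            
Downtown        95
Main             9
North           74
take 2 rows with largest payments:
          payments
branch            
Downtown        95
North           74
add column payments_plus_10 = t['payments'] + 10:
          payments  payments_plus_10
branch                              
Downtown        95               105
North           74                84
add column scaled = t['payments'] * t['payments_plus_10']:
          payments  payments_plus_10  scaled
branch                                      
Downtown        95               105    9975
North           74                84    6216

9975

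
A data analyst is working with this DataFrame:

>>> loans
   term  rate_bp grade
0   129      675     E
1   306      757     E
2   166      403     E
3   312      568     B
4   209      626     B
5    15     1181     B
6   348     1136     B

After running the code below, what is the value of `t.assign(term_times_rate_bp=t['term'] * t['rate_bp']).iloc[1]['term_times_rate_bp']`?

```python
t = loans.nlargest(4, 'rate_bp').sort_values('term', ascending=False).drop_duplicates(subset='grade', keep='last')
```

17715

take 4 rows with largest rate_bp:
   term  rate_bp grade
5    15     1181     B
6   348     1136     B
1   306      757     E
0   129      675     E
sort by term descending:
   term  rate_bp grade
6   348     1136     B
1   306      757     E
0   129      675     E
5    15     1181     B
drop duplicate grade (keep=last):
   term  rate_bp grade
0   129      675     E
5    15     1181     B
add column term_times_rate_bp = t['term'] * t['rate_bp']:
   term  rate_bp grade  term_times_rate_bp
0   129      675     E               87075
5    15     1181     B               17715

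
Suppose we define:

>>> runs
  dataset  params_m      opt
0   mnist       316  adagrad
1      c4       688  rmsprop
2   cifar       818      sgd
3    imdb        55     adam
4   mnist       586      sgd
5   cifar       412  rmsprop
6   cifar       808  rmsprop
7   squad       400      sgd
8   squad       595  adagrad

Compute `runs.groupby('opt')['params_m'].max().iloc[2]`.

group by opt, max of params_m:
opt
adagrad    595
adam        55
rmsprop    808
sgd        818
Name: params_m, dtype: int64
Taking the value at position 2 gives 808.

808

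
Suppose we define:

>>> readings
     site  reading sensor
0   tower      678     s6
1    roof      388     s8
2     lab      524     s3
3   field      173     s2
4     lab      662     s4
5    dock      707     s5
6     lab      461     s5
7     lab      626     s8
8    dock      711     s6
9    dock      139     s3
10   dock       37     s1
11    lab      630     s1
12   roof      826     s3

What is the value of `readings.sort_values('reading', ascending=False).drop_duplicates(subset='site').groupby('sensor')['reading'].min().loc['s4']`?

662

sort by reading descending:
     site  reading sensor
12   roof      826     s3
8    dock      711     s6
5    dock      707     s5
0   tower      678     s6
4     lab      662     s4
11    lab      630     s1
7     lab      626     s8
2     lab      524     s3
6     lab      461     s5
1    roof      388     s8
3   field      173     s2
9    dock      139     s3
10   dock       37     s1
drop duplicate site (keep=first):
     site  reading sensor
12   roof      826     s3
8    dock      711     s6
0   tower      678     s6
4     lab      662     s4
3   field      173     s2
group by sensor, min of reading:
sensor
s2    173
s3    826
s4    662
s6    678
Name: reading, dtype: int64
Hence 662.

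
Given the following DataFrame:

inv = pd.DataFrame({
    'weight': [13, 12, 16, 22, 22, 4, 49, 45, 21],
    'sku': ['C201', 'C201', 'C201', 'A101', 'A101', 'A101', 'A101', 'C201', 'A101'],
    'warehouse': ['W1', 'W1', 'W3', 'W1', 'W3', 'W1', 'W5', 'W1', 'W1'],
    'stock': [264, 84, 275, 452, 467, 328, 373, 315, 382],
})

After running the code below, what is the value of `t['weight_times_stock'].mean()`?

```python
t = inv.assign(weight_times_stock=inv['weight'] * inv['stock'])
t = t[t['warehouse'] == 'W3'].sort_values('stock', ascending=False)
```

7337.0

add column weight_times_stock = inv['weight'] * inv['stock']:
   weight   sku warehouse  stock  weight_times_stock
0      13  C201        W1    264                3432
1      12  C201        W1     84                1008
2      16  C201        W3    275                4400
3      22  A101        W1    452                9944
4      22  A101        W3    467               10274
5       4  A101        W1    328                1312
6      49  A101        W5    373               18277
7      45  C201        W1    315               14175
8      21  A101        W1    382                8022
filter rows where warehouse == 'W3':
   weight   sku warehouse  stock  weight_times_stock
2      16  C201        W3    275                4400
4      22  A101        W3    467               10274
sort by stock descending:
   weight   sku warehouse  stock  weight_times_stock
4      22  A101        W3    467               10274
2      16  C201        W3    275                4400
Finally, mean of column 'weight_times_stock' = 7337.0.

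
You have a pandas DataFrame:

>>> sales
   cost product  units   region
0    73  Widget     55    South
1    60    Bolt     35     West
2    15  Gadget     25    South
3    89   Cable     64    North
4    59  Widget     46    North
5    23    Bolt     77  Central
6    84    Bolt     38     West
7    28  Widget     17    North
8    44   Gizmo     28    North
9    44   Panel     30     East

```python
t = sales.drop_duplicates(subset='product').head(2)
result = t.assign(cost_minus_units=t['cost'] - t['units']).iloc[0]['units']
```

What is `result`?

55

drop duplicate product (keep=first):
   cost product  units region
0    73  Widget     55  South
1    60    Bolt     35   West
2    15  Gadget     25  South
3    89   Cable     64  North
8    44   Gizmo     28  North
9    44   Panel     30   East
take first 2 rows:
   cost product  units region
0    73  Widget     55  South
1    60    Bolt     35   West
add column cost_minus_units = t['cost'] - t['units']:
   cost product  units region  cost_minus_units
0    73  Widget     55  South                18
1    60    Bolt     35   West                25
Finally, value at position 0, column 'units' = 55.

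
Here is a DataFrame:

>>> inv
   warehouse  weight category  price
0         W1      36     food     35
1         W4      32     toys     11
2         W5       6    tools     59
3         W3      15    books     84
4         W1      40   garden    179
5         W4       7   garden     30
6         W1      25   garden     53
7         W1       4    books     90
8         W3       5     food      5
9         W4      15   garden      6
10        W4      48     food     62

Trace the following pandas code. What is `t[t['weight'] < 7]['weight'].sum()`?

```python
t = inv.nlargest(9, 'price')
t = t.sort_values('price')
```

take 9 rows with largest price:
   warehouse  weight category  price
4         W1      40   garden    179
7         W1       4    books     90
3         W3      15    books     84
10        W4      48     food     62
2         W5       6    tools     59
6         W1      25   garden     53
0         W1      36     food     35
5         W4       7   garden     30
1         W4      32     toys     11
sort by price:
   warehouse  weight category  price
1         W4      32     toys     11
5         W4       7   garden     30
0         W1      36     food     35
6         W1      25   garden     53
2         W5       6    tools     59
10        W4      48     food     62
3         W3      15    books     84
7         W1       4    books     90
4         W1      40   garden    179
filter rows where weight < 7:
  warehouse  weight category  price
2        W5       6    tools     59
7        W1       4    books     90
Then the sum of column 'weight': 10

10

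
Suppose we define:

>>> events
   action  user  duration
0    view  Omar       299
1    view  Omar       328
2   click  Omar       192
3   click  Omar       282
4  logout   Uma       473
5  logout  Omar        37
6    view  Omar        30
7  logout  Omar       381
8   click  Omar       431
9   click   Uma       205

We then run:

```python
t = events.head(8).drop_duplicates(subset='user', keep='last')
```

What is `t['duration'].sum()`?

854

take first 8 rows:
   action  user  duration
0    view  Omar       299
1    view  Omar       328
2   click  Omar       192
3   click  Omar       282
4  logout   Uma       473
5  logout  Omar        37
6    view  Omar        30
7  logout  Omar       381
drop duplicate user (keep=last):
   action  user  duration
4  logout   Uma       473
7  logout  Omar       381
Hence 854.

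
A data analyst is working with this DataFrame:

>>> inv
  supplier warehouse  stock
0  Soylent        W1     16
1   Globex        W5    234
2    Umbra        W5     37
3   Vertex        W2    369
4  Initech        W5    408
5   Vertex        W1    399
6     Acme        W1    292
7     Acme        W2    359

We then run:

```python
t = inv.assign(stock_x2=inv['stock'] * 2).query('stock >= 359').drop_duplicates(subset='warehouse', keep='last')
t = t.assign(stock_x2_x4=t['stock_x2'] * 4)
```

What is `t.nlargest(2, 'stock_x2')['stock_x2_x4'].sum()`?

6456

add column stock_x2 = inv['stock'] * 2:
  supplier warehouse  stock  stock_x2
0  Soylent        W1     16        32
1   Globex        W5    234       468
2    Umbra        W5     37        74
3   Vertex        W2    369       738
4  Initech        W5    408       816
5   Vertex        W1    399       798
6     Acme        W1    292       584
7     Acme        W2    359       718
filter rows where stock >= 359:
  supplier warehouse  stock  stock_x2
3   Vertex        W2    369       738
4  Initech        W5    408       816
5   Vertex        W1    399       798
7     Acme        W2    359       718
drop duplicate warehouse (keep=last):
  supplier warehouse  stock  stock_x2
4  Initech        W5    408       816
5   Vertex        W1    399       798
7     Acme        W2    359       718
add column stock_x2_x4 = t['stock_x2'] * 4:
  supplier warehouse  stock  stock_x2  stock_x2_x4
4  Initech        W5    408       816         3264
5   Vertex        W1    399       798         3192
7     Acme        W2    359       718         2872
take 2 rows with largest stock_x2:
  supplier warehouse  stock  stock_x2  stock_x2_x4
4  Initech        W5    408       816         3264
5   Vertex        W1    399       798         3192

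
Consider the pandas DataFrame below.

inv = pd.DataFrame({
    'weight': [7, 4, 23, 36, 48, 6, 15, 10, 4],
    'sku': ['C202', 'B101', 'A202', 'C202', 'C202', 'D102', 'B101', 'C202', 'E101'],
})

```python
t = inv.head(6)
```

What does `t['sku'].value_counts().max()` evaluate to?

take first 6 rows:
   weight   sku
0       7  C202
1       4  B101
2      23  A202
3      36  C202
4      48  C202
5       6  D102
value_counts of sku:
sku
C202    3
B101    1
A202    1
D102    1
Name: count, dtype: int64

3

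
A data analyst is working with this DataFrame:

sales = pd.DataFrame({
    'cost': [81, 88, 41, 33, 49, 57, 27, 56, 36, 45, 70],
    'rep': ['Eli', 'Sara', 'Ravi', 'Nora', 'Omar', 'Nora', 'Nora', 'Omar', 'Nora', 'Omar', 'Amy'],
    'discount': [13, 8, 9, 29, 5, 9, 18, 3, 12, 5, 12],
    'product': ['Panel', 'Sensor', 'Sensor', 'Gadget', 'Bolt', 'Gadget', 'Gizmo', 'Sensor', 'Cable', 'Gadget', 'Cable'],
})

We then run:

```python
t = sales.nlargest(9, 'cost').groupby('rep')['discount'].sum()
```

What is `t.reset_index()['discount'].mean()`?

take 9 rows with largest cost:
    cost   rep  discount product
1     88  Sara         8  Sensor
0     81   Eli        13   Panel
10    70   Amy        12   Cable
5     57  Nora         9  Gadget
7     56  Omar         3  Sensor
4     49  Omar         5    Bolt
9     45  Omar         5  Gadget
2     41  Ravi         9  Sensor
8     36  Nora        12   Cable
group by rep, sum of discount:
rep
Amy     12
Eli     13
Nora    21
Omar    13
Ravi     9
Sara     8
Name: discount, dtype: int64
reset_index():
    rep  discount
0   Amy        12
1   Eli        13
2  Nora        21
3  Omar        13
4  Ravi         9
5  Sara         8

12.6666666667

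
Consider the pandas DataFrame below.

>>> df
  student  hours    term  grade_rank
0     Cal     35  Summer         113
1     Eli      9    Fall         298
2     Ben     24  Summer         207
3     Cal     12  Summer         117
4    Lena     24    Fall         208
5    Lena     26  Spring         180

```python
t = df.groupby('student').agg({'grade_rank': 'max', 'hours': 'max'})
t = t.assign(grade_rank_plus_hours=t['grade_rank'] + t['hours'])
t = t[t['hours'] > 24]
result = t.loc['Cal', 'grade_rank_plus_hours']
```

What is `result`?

152

group by student: max(grade_rank), max(hours):
         grade_rank  hours
student                   
Ben             207     24
Cal             117     35
Eli             298      9
Lena            208     26
add column grade_rank_plus_hours = t['grade_rank'] + t['hours']:
         grade_rank  hours  grade_rank_plus_hours
student                                          
Ben             207     24                    231
Cal             117     35                    152
Eli             298      9                    307
Lena            208     26                    234
filter rows where hours > 24:
         grade_rank  hours  grade_rank_plus_hours
student                                          
Cal             117     35                    152
Lena            208     26                    234
So loc['Cal', 'grade_rank_plus_hours'] = 152.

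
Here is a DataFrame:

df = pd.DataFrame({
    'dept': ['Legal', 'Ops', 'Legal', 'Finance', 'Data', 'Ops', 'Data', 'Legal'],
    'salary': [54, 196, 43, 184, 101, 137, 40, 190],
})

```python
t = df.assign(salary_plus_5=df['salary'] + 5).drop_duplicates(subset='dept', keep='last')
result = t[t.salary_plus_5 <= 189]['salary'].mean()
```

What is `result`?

120.333333333

add column salary_plus_5 = df['salary'] + 5:
      dept  salary  salary_plus_5
0    Legal      54             59
1      Ops     196            201
2    Legal      43             48
3  Finance     184            189
4     Data     101            106
5      Ops     137            142
6     Data      40             45
7    Legal     190            195
drop duplicate dept (keep=last):
      dept  salary  salary_plus_5
3  Finance     184            189
5      Ops     137            142
6     Data      40             45
7    Legal     190            195
filter rows where salary_plus_5 <= 189:
      dept  salary  salary_plus_5
3  Finance     184            189
5      Ops     137            142
6     Data      40             45
So mean() = 120.333333333.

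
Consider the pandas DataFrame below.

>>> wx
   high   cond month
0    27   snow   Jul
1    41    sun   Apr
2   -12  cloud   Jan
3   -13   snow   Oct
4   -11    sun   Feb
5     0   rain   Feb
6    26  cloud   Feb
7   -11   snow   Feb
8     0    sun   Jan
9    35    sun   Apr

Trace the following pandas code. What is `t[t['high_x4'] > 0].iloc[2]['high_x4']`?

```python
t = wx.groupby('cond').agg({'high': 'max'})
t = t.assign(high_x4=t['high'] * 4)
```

group by cond, max of high:
       high
cond       
cloud    26
rain      0
snow     27
sun      41
add column high_x4 = t['high'] * 4:
       high  high_x4
cond                
cloud    26      104
rain      0        0
snow     27      108
sun      41      164
filter rows where high_x4 > 0:
       high  high_x4
cond                
cloud    26      104
snow     27      108
sun      41      164
value at position 2, column 'high_x4' → 164

164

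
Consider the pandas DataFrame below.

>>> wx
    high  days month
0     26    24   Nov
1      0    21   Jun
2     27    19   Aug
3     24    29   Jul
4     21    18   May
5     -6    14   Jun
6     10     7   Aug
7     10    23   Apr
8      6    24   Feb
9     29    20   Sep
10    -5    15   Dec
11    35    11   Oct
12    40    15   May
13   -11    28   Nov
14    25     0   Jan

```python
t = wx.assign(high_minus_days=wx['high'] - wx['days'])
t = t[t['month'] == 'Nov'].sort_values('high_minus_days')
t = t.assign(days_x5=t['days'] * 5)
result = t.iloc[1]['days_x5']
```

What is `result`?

add column high_minus_days = wx['high'] - wx['days']:
    high  days month  high_minus_days
0     26    24   Nov                2
1      0    21   Jun              -21
2     27    19   Aug                8
3     24    29   Jul               -5
4     21    18   May                3
5     -6    14   Jun              -20
6     10     7   Aug                3
7     10    23   Apr              -13
8      6    24   Feb              -18
9     29    20   Sep                9
10    -5    15   Dec              -20
11    35    11   Oct               24
12    40    15   May               25
13   -11    28   Nov              -39
14    25     0   Jan               25
filter rows where month == 'Nov':
    high  days month  high_minus_days
0     26    24   Nov                2
13   -11    28   Nov              -39
sort by high_minus_days:
    high  days month  high_minus_days
13   -11    28   Nov              -39
0     26    24   Nov                2
add column days_x5 = t['days'] * 5:
    high  days month  high_minus_days  days_x5
13   -11    28   Nov              -39      140
0     26    24   Nov                2      120
Reading off the value at position 1, column 'days_x5', we get 120.

120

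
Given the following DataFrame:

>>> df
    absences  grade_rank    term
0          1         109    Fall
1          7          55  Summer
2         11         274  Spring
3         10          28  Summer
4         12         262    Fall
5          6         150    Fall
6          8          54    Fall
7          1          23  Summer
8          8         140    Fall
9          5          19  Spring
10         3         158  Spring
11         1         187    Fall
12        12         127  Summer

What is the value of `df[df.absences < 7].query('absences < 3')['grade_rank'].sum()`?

filter rows where absences < 7:
    absences  grade_rank    term
0          1         109    Fall
5          6         150    Fall
7          1          23  Summer
9          5          19  Spring
10         3         158  Spring
11         1         187    Fall
filter rows where absences < 3:
    absences  grade_rank    term
0          1         109    Fall
7          1          23  Summer
11         1         187    Fall
sum of column 'grade_rank' → 319

319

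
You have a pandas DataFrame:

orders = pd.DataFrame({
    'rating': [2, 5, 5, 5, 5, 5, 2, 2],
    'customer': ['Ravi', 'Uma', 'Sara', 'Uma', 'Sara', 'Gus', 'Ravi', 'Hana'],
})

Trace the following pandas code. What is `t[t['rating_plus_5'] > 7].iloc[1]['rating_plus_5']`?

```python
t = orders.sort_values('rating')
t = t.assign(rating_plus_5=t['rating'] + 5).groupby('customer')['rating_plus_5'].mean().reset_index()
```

sort by rating:
   rating customer
0       2     Ravi
6       2     Ravi
7       2     Hana
1       5      Uma
2       5     Sara
3       5      Uma
4       5     Sara
5       5      Gus
add column rating_plus_5 = t['rating'] + 5:
   rating customer  rating_plus_5
0       2     Ravi              7
6       2     Ravi              7
7       2     Hana              7
1       5      Uma             10
2       5     Sara             10
3       5      Uma             10
4       5     Sara             10
5       5      Gus             10
group by customer, mean of rating_plus_5:
customer
Gus     10.0
Hana     7.0
Ravi     7.0
Sara    10.0
Uma     10.0
Name: rating_plus_5, dtype: float64
reset_index():
  customer  rating_plus_5
0      Gus           10.0
1     Hana            7.0
2     Ravi            7.0
3     Sara           10.0
4      Uma           10.0
filter rows where rating_plus_5 > 7:
  customer  rating_plus_5
0      Gus           10.0
3     Sara           10.0
4      Uma           10.0
The value at position 1, column 'rating_plus_5' is 10.0.

10.0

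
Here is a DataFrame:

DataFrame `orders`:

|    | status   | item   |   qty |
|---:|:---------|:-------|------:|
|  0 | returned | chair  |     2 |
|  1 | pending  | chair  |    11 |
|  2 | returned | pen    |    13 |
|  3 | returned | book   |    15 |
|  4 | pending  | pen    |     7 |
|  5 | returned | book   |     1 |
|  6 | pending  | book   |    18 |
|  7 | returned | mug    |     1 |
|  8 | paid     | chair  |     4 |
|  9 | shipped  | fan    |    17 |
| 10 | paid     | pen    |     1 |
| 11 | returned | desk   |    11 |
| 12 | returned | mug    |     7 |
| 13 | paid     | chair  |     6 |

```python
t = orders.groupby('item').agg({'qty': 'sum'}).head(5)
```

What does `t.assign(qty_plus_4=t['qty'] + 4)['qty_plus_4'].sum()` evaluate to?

113

group by item, sum of qty:
       qty
item      
book    34
chair   23
desk    11
fan     17
mug      8
pen     21
take first 5 rows:
       qty
item      
book    34
chair   23
desk    11
fan     17
mug      8
add column qty_plus_4 = t['qty'] + 4:
       qty  qty_plus_4
item                  
book    34          38
chair   23          27
desk    11          15
fan     17          21
mug      8          12
Then the sum of column 'qty_plus_4': 113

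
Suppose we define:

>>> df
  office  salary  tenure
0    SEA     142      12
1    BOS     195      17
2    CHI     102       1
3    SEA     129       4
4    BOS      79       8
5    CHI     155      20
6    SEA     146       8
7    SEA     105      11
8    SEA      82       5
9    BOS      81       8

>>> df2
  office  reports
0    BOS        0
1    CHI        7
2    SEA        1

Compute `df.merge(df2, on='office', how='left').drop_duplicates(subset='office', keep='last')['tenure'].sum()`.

merge on 'office' (how='left') → 10 rows:
  office  salary  tenure  reports
0    SEA     142      12        1
1    BOS     195      17        0
2    CHI     102       1        7
3    SEA     129       4        1
4    BOS      79       8        0
5    CHI     155      20        7
6    SEA     146       8        1
7    SEA     105      11        1
8    SEA      82       5        1
9    BOS      81       8        0
drop duplicate office (keep=last):
  office  salary  tenure  reports
5    CHI     155      20        7
8    SEA      82       5        1
9    BOS      81       8        0
The sum of column 'tenure' is 33.

33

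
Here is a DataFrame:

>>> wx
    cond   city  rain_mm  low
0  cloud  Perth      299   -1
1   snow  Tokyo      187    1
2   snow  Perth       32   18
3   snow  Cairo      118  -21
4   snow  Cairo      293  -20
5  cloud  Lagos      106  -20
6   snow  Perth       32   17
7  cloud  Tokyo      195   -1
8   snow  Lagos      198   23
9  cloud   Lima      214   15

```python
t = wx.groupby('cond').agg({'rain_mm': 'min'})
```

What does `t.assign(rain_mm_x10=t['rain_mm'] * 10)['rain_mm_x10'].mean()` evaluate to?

group by cond, min of rain_mm:
       rain_mm
cond          
cloud      106
snow        32
add column rain_mm_x10 = t['rain_mm'] * 10:
       rain_mm  rain_mm_x10
cond                       
cloud      106         1060
snow        32          320

690.0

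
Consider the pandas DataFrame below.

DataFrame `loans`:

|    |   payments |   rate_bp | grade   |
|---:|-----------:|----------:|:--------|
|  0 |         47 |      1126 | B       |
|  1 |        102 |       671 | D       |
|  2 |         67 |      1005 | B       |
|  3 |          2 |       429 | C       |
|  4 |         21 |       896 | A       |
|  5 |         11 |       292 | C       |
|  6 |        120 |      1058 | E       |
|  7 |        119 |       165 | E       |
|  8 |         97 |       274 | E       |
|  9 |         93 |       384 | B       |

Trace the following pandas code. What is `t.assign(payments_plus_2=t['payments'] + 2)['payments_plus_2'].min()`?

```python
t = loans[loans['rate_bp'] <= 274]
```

filter rows where rate_bp <= 274:
   payments  rate_bp grade
7       119      165     E
8        97      274     E
add column payments_plus_2 = t['payments'] + 2:
   payments  rate_bp grade  payments_plus_2
7       119      165     E              121
8        97      274     E               99
Finally, min of column 'payments_plus_2' = 99.

99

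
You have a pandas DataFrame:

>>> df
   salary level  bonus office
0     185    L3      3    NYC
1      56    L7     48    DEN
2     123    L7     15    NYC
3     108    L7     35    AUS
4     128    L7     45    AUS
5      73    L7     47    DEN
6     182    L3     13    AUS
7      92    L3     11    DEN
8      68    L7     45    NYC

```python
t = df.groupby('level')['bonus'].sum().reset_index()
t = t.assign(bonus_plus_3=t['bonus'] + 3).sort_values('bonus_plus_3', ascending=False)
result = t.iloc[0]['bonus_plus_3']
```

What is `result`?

238

group by level, sum of bonus:
level
L3     27
L7    235
Name: bonus, dtype: int64
reset_index():
  level  bonus
0    L3     27
1    L7    235
add column bonus_plus_3 = t['bonus'] + 3:
  level  bonus  bonus_plus_3
0    L3     27            30
1    L7    235           238
sort by bonus_plus_3 descending:
  level  bonus  bonus_plus_3
1    L7    235           238
0    L3     27            30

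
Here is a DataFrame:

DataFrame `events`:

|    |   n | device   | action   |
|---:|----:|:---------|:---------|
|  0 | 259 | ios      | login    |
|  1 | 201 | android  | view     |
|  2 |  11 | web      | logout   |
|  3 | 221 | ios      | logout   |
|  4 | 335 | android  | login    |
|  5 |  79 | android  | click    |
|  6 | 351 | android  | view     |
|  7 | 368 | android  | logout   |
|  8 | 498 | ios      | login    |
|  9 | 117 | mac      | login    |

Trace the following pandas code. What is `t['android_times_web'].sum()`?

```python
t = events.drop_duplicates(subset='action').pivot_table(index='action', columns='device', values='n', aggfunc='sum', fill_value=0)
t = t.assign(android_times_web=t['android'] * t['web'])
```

0

drop duplicate action (keep=first):
     n   device  action
0  259      ios   login
1  201  android    view
2   11      web  logout
5   79  android   click
pivot: rows=action, cols=device, sum(n):
device  android  ios  web
action                   
click        79    0    0
login         0  259    0
logout        0    0   11
view        201    0    0
add column android_times_web = t['android'] * t['web']:
device  android  ios  web  android_times_web
action                                      
click        79    0    0                  0
login         0  259    0                  0
logout        0    0   11                  0
view        201    0    0                  0
The sum of column 'android_times_web' is 0.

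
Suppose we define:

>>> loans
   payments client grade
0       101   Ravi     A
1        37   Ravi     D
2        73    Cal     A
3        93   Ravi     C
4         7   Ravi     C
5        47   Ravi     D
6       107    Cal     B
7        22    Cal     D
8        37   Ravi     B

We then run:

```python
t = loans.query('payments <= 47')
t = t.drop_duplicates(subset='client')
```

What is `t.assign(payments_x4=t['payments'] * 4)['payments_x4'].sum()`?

236

filter rows where payments <= 47:
   payments client grade
1        37   Ravi     D
4         7   Ravi     C
5        47   Ravi     D
7        22    Cal     D
8        37   Ravi     B
drop duplicate client (keep=first):
   payments client grade
1        37   Ravi     D
7        22    Cal     D
add column payments_x4 = t['payments'] * 4:
   payments client grade  payments_x4
1        37   Ravi     D          148
7        22    Cal     D           88
Finally, sum of column 'payments_x4' = 236.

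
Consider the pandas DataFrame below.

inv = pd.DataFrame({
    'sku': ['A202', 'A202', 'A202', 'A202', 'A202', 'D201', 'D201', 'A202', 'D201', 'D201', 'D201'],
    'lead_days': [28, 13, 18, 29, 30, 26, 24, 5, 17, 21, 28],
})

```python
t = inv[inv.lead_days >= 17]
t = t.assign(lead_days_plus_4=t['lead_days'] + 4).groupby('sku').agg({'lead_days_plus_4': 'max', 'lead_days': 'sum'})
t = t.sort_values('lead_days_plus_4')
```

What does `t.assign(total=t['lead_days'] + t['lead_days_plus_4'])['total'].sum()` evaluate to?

287

filter rows where lead_days >= 17:
     sku  lead_days
0   A202         28
2   A202         18
3   A202         29
4   A202         30
5   D201         26
6   D201         24
8   D201         17
9   D201         21
10  D201         28
add column lead_days_plus_4 = t['lead_days'] + 4:
     sku  lead_days  lead_days_plus_4
0   A202         28                32
2   A202         18                22
3   A202         29                33
4   A202         30                34
5   D201         26                30
6   D201         24                28
8   D201         17                21
9   D201         21                25
10  D201         28                32
group by sku: max(lead_days_plus_4), sum(lead_days):
      lead_days_plus_4  lead_days
sku                              
A202                34        105
D201                32        116
sort by lead_days_plus_4:
      lead_days_plus_4  lead_days
sku                              
D201                32        116
A202                34        105
add column total = t['lead_days'] + t['lead_days_plus_4']:
      lead_days_plus_4  lead_days  total
sku                                     
D201                32        116    148
A202                34        105    139
Hence 287.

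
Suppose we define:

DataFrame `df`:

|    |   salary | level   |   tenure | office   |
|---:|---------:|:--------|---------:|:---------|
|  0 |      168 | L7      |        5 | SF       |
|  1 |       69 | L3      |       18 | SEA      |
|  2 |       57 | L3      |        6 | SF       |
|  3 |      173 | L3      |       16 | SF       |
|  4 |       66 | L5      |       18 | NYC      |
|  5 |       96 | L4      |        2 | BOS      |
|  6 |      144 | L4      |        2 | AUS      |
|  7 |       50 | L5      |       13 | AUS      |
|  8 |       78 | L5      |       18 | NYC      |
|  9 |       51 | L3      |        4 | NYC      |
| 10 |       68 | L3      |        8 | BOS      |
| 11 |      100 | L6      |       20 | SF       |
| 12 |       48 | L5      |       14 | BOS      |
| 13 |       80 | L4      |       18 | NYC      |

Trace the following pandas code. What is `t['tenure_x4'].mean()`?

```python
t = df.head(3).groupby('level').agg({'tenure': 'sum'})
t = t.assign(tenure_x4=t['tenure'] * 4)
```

take first 3 rows:
   salary level  tenure office
0     168    L7       5     SF
1      69    L3      18    SEA
2      57    L3       6     SF
group by level, sum of tenure:
       tenure
level        
L3         24
L7          5
add column tenure_x4 = t['tenure'] * 4:
       tenure  tenure_x4
level                   
L3         24         96
L7          5         20
Reading off the mean of column 'tenure_x4', we get 58.0.

58.0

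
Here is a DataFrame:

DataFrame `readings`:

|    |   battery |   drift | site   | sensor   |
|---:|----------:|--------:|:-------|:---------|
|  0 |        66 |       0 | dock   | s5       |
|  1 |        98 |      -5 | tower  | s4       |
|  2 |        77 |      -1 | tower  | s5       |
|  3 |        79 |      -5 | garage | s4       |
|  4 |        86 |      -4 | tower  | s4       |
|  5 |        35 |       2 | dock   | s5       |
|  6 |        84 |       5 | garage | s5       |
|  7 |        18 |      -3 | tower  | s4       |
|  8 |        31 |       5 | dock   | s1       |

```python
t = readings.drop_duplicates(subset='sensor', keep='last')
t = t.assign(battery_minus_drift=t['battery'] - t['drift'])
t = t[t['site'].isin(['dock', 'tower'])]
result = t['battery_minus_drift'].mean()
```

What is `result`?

drop duplicate sensor (keep=last):
   battery  drift    site sensor
6       84      5  garage     s5
7       18     -3   tower     s4
8       31      5    dock     s1
add column battery_minus_drift = t['battery'] - t['drift']:
   battery  drift    site sensor  battery_minus_drift
6       84      5  garage     s5                   79
7       18     -3   tower     s4                   21
8       31      5    dock     s1                   26
filter rows where site in ['dock', 'tower']:
   battery  drift   site sensor  battery_minus_drift
7       18     -3  tower     s4                   21
8       31      5   dock     s1                   26
Reading off the mean of column 'battery_minus_drift', we get 23.5.

23.5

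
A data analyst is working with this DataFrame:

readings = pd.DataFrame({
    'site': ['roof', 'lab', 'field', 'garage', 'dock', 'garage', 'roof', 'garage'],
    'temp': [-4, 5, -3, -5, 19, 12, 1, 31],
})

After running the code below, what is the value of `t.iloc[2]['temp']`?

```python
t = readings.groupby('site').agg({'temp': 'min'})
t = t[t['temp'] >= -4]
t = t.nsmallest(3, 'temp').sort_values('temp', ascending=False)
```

group by site, min of temp:
        temp
site        
dock      19
field     -3
garage    -5
lab        5
roof      -4
filter rows where temp >= -4:
       temp
site       
dock     19
field    -3
lab       5
roof     -4
take 3 rows with smallest temp:
       temp
site       
roof     -4
field    -3
lab       5
sort by temp descending:
       temp
site       
lab       5
field    -3
roof     -4
value at position 2, column 'temp' → -4

-4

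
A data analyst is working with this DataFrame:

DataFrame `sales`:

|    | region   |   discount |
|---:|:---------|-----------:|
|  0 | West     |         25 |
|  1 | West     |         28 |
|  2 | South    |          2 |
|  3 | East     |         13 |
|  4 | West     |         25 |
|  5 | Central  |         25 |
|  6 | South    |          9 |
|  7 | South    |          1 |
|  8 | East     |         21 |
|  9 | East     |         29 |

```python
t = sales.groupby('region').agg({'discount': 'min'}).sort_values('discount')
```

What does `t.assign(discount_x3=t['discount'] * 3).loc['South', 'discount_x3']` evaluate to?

group by region, min of discount:
         discount
region           
Central        25
East           13
South           1
West           25
sort by discount:
         discount
region           
South           1
East           13
Central        25
West           25
add column discount_x3 = t['discount'] * 3:
         discount  discount_x3
region                        
South           1            3
East           13           39
Central        25           75
West           25           75
Finally, value at row 'South', column 'discount_x3' = 3.

3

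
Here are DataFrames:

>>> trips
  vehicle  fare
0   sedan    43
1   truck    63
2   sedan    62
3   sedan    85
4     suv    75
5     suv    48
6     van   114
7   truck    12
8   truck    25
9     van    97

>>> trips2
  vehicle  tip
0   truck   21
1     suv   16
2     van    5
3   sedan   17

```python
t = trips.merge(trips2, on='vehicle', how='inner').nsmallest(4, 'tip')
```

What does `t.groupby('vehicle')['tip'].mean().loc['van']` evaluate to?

merge on 'vehicle' (how='inner') → 10 rows:
  vehicle  fare  tip
0   sedan    43   17
1   truck    63   21
2   sedan    62   17
3   sedan    85   17
4     suv    75   16
5     suv    48   16
6     van   114    5
7   truck    12   21
8   truck    25   21
9     van    97    5
take 4 rows with smallest tip:
  vehicle  fare  tip
6     van   114    5
9     van    97    5
4     suv    75   16
5     suv    48   16
group by vehicle, mean of tip:
vehicle
suv    16.0
van     5.0
Name: tip, dtype: float64
value at index 'van' → 5.0

5.0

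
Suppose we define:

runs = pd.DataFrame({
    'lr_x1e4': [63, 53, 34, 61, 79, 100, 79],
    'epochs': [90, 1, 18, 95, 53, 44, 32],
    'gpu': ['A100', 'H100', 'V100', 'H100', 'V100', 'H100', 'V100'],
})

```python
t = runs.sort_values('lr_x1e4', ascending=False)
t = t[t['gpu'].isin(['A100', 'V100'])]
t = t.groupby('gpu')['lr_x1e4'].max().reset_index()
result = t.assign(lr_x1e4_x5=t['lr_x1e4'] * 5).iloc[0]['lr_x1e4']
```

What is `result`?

63

sort by lr_x1e4 descending:
   lr_x1e4  epochs   gpu
5      100      44  H100
4       79      53  V100
6       79      32  V100
0       63      90  A100
3       61      95  H100
1       53       1  H100
2       34      18  V100
filter rows where gpu in ['A100', 'V100']:
   lr_x1e4  epochs   gpu
4       79      53  V100
6       79      32  V100
0       63      90  A100
2       34      18  V100
group by gpu, max of lr_x1e4:
gpu
A100    63
V100    79
Name: lr_x1e4, dtype: int64
reset_index():
    gpu  lr_x1e4
0  A100       63
1  V100       79
add column lr_x1e4_x5 = t['lr_x1e4'] * 5:
    gpu  lr_x1e4  lr_x1e4_x5
0  A100       63         315
1  V100       79         395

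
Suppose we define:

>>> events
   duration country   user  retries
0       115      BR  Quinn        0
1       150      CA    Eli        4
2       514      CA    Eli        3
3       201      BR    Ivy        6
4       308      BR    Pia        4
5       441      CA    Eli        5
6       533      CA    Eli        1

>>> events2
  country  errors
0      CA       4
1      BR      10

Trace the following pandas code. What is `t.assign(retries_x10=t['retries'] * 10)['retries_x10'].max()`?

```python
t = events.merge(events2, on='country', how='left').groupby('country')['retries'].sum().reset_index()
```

merge on 'country' (how='left') → 7 rows:
   duration country   user  retries  errors
0       115      BR  Quinn        0      10
1       150      CA    Eli        4       4
2       514      CA    Eli        3       4
3       201      BR    Ivy        6      10
4       308      BR    Pia        4      10
5       441      CA    Eli        5       4
6       533      CA    Eli        1       4
group by country, sum of retries:
country
BR    10
CA    13
Name: retries, dtype: int64
reset_index():
  country  retries
0      BR       10
1      CA       13
add column retries_x10 = t['retries'] * 10:
  country  retries  retries_x10
0      BR       10          100
1      CA       13          130
Reading off the max of column 'retries_x10', we get 130.

130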